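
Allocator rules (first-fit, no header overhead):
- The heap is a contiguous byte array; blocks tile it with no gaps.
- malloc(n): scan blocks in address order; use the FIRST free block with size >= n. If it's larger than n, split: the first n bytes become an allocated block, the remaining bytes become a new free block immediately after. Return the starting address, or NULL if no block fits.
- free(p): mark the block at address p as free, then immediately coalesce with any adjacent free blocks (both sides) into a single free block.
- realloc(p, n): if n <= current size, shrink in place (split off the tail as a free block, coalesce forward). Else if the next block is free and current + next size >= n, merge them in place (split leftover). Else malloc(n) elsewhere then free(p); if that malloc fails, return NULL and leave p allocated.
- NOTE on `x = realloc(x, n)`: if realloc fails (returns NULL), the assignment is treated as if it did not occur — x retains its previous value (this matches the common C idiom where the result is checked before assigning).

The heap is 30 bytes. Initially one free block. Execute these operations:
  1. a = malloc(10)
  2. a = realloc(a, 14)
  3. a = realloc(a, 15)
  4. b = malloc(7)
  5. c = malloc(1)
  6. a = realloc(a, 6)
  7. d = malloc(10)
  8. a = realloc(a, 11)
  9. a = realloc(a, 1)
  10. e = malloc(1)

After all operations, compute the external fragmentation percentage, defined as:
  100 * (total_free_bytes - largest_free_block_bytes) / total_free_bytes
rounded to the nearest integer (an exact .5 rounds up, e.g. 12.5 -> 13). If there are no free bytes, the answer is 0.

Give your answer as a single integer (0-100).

Op 1: a = malloc(10) -> a = 0; heap: [0-9 ALLOC][10-29 FREE]
Op 2: a = realloc(a, 14) -> a = 0; heap: [0-13 ALLOC][14-29 FREE]
Op 3: a = realloc(a, 15) -> a = 0; heap: [0-14 ALLOC][15-29 FREE]
Op 4: b = malloc(7) -> b = 15; heap: [0-14 ALLOC][15-21 ALLOC][22-29 FREE]
Op 5: c = malloc(1) -> c = 22; heap: [0-14 ALLOC][15-21 ALLOC][22-22 ALLOC][23-29 FREE]
Op 6: a = realloc(a, 6) -> a = 0; heap: [0-5 ALLOC][6-14 FREE][15-21 ALLOC][22-22 ALLOC][23-29 FREE]
Op 7: d = malloc(10) -> d = NULL; heap: [0-5 ALLOC][6-14 FREE][15-21 ALLOC][22-22 ALLOC][23-29 FREE]
Op 8: a = realloc(a, 11) -> a = 0; heap: [0-10 ALLOC][11-14 FREE][15-21 ALLOC][22-22 ALLOC][23-29 FREE]
Op 9: a = realloc(a, 1) -> a = 0; heap: [0-0 ALLOC][1-14 FREE][15-21 ALLOC][22-22 ALLOC][23-29 FREE]
Op 10: e = malloc(1) -> e = 1; heap: [0-0 ALLOC][1-1 ALLOC][2-14 FREE][15-21 ALLOC][22-22 ALLOC][23-29 FREE]
Free blocks: [13 7] total_free=20 largest=13 -> 100*(20-13)/20 = 700/20 = 35

Answer: 35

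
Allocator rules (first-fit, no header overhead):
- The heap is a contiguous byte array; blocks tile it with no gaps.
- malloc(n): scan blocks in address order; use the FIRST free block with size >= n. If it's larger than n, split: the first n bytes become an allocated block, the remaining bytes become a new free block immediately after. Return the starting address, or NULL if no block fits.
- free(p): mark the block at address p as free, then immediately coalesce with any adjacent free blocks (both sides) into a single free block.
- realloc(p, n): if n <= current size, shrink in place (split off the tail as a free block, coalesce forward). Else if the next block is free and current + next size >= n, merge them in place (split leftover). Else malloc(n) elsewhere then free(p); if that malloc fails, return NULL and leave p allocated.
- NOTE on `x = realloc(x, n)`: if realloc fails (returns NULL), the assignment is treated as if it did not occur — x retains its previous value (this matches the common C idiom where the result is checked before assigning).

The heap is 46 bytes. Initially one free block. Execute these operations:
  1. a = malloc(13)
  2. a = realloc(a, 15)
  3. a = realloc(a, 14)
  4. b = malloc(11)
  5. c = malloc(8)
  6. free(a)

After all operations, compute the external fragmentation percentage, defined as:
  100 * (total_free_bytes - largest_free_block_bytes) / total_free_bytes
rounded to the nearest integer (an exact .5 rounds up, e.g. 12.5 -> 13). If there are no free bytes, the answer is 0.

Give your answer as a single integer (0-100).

Answer: 48

Derivation:
Op 1: a = malloc(13) -> a = 0; heap: [0-12 ALLOC][13-45 FREE]
Op 2: a = realloc(a, 15) -> a = 0; heap: [0-14 ALLOC][15-45 FREE]
Op 3: a = realloc(a, 14) -> a = 0; heap: [0-13 ALLOC][14-45 FREE]
Op 4: b = malloc(11) -> b = 14; heap: [0-13 ALLOC][14-24 ALLOC][25-45 FREE]
Op 5: c = malloc(8) -> c = 25; heap: [0-13 ALLOC][14-24 ALLOC][25-32 ALLOC][33-45 FREE]
Op 6: free(a) -> (freed a); heap: [0-13 FREE][14-24 ALLOC][25-32 ALLOC][33-45 FREE]
Free blocks: [14 13] total_free=27 largest=14 -> 100*(27-14)/27 = 1300/27 ≈ 48.148 -> rounds to 48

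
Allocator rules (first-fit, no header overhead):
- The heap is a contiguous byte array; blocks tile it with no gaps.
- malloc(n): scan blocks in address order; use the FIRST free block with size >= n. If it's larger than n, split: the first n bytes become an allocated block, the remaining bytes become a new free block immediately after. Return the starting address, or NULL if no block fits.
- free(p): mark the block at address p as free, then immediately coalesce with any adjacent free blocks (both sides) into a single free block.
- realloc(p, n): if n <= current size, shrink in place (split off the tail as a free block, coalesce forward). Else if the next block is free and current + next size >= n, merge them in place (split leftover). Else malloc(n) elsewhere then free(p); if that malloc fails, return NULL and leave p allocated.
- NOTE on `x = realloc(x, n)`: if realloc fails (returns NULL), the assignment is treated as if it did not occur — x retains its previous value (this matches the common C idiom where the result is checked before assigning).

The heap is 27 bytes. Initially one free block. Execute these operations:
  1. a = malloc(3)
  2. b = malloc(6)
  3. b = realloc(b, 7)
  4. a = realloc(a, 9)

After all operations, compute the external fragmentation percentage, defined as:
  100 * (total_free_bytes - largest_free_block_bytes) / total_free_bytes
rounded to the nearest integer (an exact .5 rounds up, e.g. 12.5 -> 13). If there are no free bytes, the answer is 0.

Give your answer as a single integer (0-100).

Op 1: a = malloc(3) -> a = 0; heap: [0-2 ALLOC][3-26 FREE]
Op 2: b = malloc(6) -> b = 3; heap: [0-2 ALLOC][3-8 ALLOC][9-26 FREE]
Op 3: b = realloc(b, 7) -> b = 3; heap: [0-2 ALLOC][3-9 ALLOC][10-26 FREE]
Op 4: a = realloc(a, 9) -> a = 10; heap: [0-2 FREE][3-9 ALLOC][10-18 ALLOC][19-26 FREE]
Free blocks: [3 8] total_free=11 largest=8 -> 100*(11-8)/11 = 300/11 ≈ 27.273 -> rounds to 27

Answer: 27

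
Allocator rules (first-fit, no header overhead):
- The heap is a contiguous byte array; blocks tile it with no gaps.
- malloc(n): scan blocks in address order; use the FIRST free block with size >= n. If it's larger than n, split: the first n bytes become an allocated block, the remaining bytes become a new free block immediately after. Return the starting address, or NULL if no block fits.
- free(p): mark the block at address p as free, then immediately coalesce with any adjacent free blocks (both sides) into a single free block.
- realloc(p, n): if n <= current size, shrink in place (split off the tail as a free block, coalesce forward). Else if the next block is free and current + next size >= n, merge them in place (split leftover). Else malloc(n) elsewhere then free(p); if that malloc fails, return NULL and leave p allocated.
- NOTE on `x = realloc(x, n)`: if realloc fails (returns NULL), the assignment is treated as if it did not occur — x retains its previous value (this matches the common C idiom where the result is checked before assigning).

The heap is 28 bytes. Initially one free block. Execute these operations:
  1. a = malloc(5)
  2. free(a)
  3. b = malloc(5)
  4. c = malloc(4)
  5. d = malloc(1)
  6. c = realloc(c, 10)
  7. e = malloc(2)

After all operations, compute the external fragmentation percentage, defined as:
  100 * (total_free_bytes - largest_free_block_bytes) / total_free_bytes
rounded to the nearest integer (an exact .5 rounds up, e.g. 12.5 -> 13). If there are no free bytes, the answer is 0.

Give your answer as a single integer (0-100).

Answer: 20

Derivation:
Op 1: a = malloc(5) -> a = 0; heap: [0-4 ALLOC][5-27 FREE]
Op 2: free(a) -> (freed a); heap: [0-27 FREE]
Op 3: b = malloc(5) -> b = 0; heap: [0-4 ALLOC][5-27 FREE]
Op 4: c = malloc(4) -> c = 5; heap: [0-4 ALLOC][5-8 ALLOC][9-27 FREE]
Op 5: d = malloc(1) -> d = 9; heap: [0-4 ALLOC][5-8 ALLOC][9-9 ALLOC][10-27 FREE]
Op 6: c = realloc(c, 10) -> c = 10; heap: [0-4 ALLOC][5-8 FREE][9-9 ALLOC][10-19 ALLOC][20-27 FREE]
Op 7: e = malloc(2) -> e = 5; heap: [0-4 ALLOC][5-6 ALLOC][7-8 FREE][9-9 ALLOC][10-19 ALLOC][20-27 FREE]
Free blocks: [2 8] total_free=10 largest=8 -> 100*(10-8)/10 = 200/10 = 20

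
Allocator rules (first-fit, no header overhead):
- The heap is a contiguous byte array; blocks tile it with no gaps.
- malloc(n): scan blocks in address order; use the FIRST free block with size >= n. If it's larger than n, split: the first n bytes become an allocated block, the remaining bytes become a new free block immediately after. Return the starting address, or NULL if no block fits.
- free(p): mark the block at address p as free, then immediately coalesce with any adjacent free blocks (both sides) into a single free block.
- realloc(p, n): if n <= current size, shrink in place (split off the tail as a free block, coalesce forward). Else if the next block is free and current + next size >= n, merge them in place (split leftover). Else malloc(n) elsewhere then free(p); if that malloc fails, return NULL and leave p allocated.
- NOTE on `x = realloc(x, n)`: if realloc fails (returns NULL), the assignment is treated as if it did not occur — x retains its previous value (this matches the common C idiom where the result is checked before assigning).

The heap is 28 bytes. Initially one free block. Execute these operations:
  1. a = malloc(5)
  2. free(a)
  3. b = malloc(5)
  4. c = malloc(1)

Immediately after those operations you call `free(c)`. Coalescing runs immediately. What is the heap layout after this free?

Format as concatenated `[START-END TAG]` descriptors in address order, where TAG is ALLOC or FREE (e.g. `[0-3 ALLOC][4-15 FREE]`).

Answer: [0-4 ALLOC][5-27 FREE]

Derivation:
Op 1: a = malloc(5) -> a = 0; heap: [0-4 ALLOC][5-27 FREE]
Op 2: free(a) -> (freed a); heap: [0-27 FREE]
Op 3: b = malloc(5) -> b = 0; heap: [0-4 ALLOC][5-27 FREE]
Op 4: c = malloc(1) -> c = 5; heap: [0-4 ALLOC][5-5 ALLOC][6-27 FREE]
free(c): c = 5 -> block [5-5 ALLOC]; mark free, coalesce with adjacent free neighbors -> [0-4 ALLOC][5-27 FREE]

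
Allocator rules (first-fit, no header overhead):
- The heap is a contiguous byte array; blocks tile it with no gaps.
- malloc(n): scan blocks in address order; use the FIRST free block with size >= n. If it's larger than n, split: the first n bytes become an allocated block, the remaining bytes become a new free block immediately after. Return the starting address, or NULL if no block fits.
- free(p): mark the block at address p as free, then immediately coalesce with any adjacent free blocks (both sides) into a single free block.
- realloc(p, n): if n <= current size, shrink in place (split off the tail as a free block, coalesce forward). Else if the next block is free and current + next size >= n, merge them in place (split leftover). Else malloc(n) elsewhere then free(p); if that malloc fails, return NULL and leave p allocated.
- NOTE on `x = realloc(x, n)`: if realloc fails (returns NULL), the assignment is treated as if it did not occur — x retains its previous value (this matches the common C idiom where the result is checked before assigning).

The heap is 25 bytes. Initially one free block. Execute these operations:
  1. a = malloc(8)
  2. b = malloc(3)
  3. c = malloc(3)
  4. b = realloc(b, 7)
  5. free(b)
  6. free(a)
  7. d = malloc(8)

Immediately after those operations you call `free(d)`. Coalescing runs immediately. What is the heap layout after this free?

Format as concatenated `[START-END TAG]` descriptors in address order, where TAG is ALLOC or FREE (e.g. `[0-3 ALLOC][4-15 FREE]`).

Answer: [0-10 FREE][11-13 ALLOC][14-24 FREE]

Derivation:
Op 1: a = malloc(8) -> a = 0; heap: [0-7 ALLOC][8-24 FREE]
Op 2: b = malloc(3) -> b = 8; heap: [0-7 ALLOC][8-10 ALLOC][11-24 FREE]
Op 3: c = malloc(3) -> c = 11; heap: [0-7 ALLOC][8-10 ALLOC][11-13 ALLOC][14-24 FREE]
Op 4: b = realloc(b, 7) -> b = 14; heap: [0-7 ALLOC][8-10 FREE][11-13 ALLOC][14-20 ALLOC][21-24 FREE]
Op 5: free(b) -> (freed b); heap: [0-7 ALLOC][8-10 FREE][11-13 ALLOC][14-24 FREE]
Op 6: free(a) -> (freed a); heap: [0-10 FREE][11-13 ALLOC][14-24 FREE]
Op 7: d = malloc(8) -> d = 0; heap: [0-7 ALLOC][8-10 FREE][11-13 ALLOC][14-24 FREE]
free(d): d = 0 -> block [0-7 ALLOC]; mark free, coalesce with adjacent free neighbors -> [0-10 FREE][11-13 ALLOC][14-24 FREE]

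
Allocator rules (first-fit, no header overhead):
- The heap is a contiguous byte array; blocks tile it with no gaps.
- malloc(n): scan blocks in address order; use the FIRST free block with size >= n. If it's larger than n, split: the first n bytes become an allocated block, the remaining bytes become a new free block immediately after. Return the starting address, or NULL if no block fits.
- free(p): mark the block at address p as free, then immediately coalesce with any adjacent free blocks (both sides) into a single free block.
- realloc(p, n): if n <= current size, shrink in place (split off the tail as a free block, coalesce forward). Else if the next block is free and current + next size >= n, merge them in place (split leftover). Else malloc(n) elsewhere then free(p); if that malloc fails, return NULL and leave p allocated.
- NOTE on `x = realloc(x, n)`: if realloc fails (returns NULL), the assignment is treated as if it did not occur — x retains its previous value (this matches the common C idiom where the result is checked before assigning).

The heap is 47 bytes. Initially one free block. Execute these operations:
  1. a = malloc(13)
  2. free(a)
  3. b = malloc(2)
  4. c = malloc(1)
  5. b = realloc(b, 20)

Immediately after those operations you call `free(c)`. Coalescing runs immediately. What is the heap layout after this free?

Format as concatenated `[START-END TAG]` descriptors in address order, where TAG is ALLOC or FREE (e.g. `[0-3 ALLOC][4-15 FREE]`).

Answer: [0-2 FREE][3-22 ALLOC][23-46 FREE]

Derivation:
Op 1: a = malloc(13) -> a = 0; heap: [0-12 ALLOC][13-46 FREE]
Op 2: free(a) -> (freed a); heap: [0-46 FREE]
Op 3: b = malloc(2) -> b = 0; heap: [0-1 ALLOC][2-46 FREE]
Op 4: c = malloc(1) -> c = 2; heap: [0-1 ALLOC][2-2 ALLOC][3-46 FREE]
Op 5: b = realloc(b, 20) -> b = 3; heap: [0-1 FREE][2-2 ALLOC][3-22 ALLOC][23-46 FREE]
free(c): c = 2 -> block [2-2 ALLOC]; mark free, coalesce with adjacent free neighbors -> [0-2 FREE][3-22 ALLOC][23-46 FREE]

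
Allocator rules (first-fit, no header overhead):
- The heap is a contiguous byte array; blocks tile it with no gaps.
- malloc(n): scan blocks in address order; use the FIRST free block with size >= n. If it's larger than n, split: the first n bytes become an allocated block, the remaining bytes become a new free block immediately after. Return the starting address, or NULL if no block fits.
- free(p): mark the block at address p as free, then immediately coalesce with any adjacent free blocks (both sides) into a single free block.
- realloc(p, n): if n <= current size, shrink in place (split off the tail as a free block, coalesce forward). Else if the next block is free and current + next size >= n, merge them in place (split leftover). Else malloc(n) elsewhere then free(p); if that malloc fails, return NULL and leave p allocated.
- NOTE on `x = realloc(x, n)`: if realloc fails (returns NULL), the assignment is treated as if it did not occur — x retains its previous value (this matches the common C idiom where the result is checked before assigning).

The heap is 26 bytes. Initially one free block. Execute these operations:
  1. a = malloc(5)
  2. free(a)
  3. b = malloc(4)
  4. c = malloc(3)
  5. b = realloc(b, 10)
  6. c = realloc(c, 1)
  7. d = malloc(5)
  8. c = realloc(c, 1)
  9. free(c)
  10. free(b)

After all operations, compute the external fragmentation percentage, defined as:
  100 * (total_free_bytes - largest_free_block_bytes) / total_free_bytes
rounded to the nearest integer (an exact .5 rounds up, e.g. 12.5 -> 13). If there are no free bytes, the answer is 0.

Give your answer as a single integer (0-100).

Op 1: a = malloc(5) -> a = 0; heap: [0-4 ALLOC][5-25 FREE]
Op 2: free(a) -> (freed a); heap: [0-25 FREE]
Op 3: b = malloc(4) -> b = 0; heap: [0-3 ALLOC][4-25 FREE]
Op 4: c = malloc(3) -> c = 4; heap: [0-3 ALLOC][4-6 ALLOC][7-25 FREE]
Op 5: b = realloc(b, 10) -> b = 7; heap: [0-3 FREE][4-6 ALLOC][7-16 ALLOC][17-25 FREE]
Op 6: c = realloc(c, 1) -> c = 4; heap: [0-3 FREE][4-4 ALLOC][5-6 FREE][7-16 ALLOC][17-25 FREE]
Op 7: d = malloc(5) -> d = 17; heap: [0-3 FREE][4-4 ALLOC][5-6 FREE][7-16 ALLOC][17-21 ALLOC][22-25 FREE]
Op 8: c = realloc(c, 1) -> c = 4; heap: [0-3 FREE][4-4 ALLOC][5-6 FREE][7-16 ALLOC][17-21 ALLOC][22-25 FREE]
Op 9: free(c) -> (freed c); heap: [0-6 FREE][7-16 ALLOC][17-21 ALLOC][22-25 FREE]
Op 10: free(b) -> (freed b); heap: [0-16 FREE][17-21 ALLOC][22-25 FREE]
Free blocks: [17 4] total_free=21 largest=17 -> 100*(21-17)/21 = 400/21 ≈ 19.048 -> rounds to 19

Answer: 19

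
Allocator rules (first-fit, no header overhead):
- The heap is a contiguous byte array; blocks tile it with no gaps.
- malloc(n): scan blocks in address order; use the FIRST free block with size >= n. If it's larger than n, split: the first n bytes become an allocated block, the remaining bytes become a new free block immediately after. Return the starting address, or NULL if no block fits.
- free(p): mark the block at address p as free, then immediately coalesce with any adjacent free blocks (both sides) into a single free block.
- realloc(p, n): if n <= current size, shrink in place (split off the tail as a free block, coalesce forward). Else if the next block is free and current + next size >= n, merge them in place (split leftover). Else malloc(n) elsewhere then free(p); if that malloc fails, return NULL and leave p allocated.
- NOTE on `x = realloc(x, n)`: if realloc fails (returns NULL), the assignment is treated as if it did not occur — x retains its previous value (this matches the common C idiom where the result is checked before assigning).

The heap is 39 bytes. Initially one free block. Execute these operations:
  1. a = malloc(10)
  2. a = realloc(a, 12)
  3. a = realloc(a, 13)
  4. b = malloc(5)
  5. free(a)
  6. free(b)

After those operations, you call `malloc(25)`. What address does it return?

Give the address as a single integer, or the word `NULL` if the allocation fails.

Op 1: a = malloc(10) -> a = 0; heap: [0-9 ALLOC][10-38 FREE]
Op 2: a = realloc(a, 12) -> a = 0; heap: [0-11 ALLOC][12-38 FREE]
Op 3: a = realloc(a, 13) -> a = 0; heap: [0-12 ALLOC][13-38 FREE]
Op 4: b = malloc(5) -> b = 13; heap: [0-12 ALLOC][13-17 ALLOC][18-38 FREE]
Op 5: free(a) -> (freed a); heap: [0-12 FREE][13-17 ALLOC][18-38 FREE]
Op 6: free(b) -> (freed b); heap: [0-38 FREE]
malloc(25): first-fit scan over [0-38 FREE] -> 0

Answer: 0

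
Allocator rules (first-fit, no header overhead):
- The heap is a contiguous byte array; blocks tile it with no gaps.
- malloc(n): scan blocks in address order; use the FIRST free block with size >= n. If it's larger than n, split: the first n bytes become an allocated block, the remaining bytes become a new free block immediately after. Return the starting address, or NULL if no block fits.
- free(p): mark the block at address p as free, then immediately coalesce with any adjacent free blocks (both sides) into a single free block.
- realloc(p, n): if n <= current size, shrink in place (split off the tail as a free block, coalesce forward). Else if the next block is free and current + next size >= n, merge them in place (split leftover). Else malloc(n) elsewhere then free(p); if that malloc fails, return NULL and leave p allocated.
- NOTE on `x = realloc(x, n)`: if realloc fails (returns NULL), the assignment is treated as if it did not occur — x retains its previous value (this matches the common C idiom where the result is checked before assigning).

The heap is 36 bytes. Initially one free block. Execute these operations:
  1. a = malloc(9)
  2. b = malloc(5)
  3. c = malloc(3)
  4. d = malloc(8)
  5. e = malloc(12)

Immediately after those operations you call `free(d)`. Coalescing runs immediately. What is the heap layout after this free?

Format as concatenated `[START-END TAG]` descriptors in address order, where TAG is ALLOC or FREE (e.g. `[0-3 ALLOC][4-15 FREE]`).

Answer: [0-8 ALLOC][9-13 ALLOC][14-16 ALLOC][17-35 FREE]

Derivation:
Op 1: a = malloc(9) -> a = 0; heap: [0-8 ALLOC][9-35 FREE]
Op 2: b = malloc(5) -> b = 9; heap: [0-8 ALLOC][9-13 ALLOC][14-35 FREE]
Op 3: c = malloc(3) -> c = 14; heap: [0-8 ALLOC][9-13 ALLOC][14-16 ALLOC][17-35 FREE]
Op 4: d = malloc(8) -> d = 17; heap: [0-8 ALLOC][9-13 ALLOC][14-16 ALLOC][17-24 ALLOC][25-35 FREE]
Op 5: e = malloc(12) -> e = NULL; heap: [0-8 ALLOC][9-13 ALLOC][14-16 ALLOC][17-24 ALLOC][25-35 FREE]
free(d): d = 17 -> block [17-24 ALLOC]; mark free, coalesce with adjacent free neighbors -> [0-8 ALLOC][9-13 ALLOC][14-16 ALLOC][17-35 FREE]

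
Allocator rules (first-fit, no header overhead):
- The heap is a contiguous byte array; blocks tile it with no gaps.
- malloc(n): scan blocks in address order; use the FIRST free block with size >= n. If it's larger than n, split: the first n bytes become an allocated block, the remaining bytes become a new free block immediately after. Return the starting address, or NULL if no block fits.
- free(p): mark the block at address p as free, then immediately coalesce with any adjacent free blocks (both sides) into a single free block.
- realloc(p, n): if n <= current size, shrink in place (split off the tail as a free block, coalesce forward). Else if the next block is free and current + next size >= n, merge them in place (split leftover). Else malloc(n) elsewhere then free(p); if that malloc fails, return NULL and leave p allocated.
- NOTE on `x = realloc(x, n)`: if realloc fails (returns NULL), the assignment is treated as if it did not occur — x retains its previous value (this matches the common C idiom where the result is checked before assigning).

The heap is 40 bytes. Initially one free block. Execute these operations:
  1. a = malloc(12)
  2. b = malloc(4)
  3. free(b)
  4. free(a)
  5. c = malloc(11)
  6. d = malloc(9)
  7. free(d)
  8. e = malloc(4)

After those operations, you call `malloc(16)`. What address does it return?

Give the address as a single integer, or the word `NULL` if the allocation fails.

Op 1: a = malloc(12) -> a = 0; heap: [0-11 ALLOC][12-39 FREE]
Op 2: b = malloc(4) -> b = 12; heap: [0-11 ALLOC][12-15 ALLOC][16-39 FREE]
Op 3: free(b) -> (freed b); heap: [0-11 ALLOC][12-39 FREE]
Op 4: free(a) -> (freed a); heap: [0-39 FREE]
Op 5: c = malloc(11) -> c = 0; heap: [0-10 ALLOC][11-39 FREE]
Op 6: d = malloc(9) -> d = 11; heap: [0-10 ALLOC][11-19 ALLOC][20-39 FREE]
Op 7: free(d) -> (freed d); heap: [0-10 ALLOC][11-39 FREE]
Op 8: e = malloc(4) -> e = 11; heap: [0-10 ALLOC][11-14 ALLOC][15-39 FREE]
malloc(16): first-fit scan over [0-10 ALLOC][11-14 ALLOC][15-39 FREE] -> 15

Answer: 15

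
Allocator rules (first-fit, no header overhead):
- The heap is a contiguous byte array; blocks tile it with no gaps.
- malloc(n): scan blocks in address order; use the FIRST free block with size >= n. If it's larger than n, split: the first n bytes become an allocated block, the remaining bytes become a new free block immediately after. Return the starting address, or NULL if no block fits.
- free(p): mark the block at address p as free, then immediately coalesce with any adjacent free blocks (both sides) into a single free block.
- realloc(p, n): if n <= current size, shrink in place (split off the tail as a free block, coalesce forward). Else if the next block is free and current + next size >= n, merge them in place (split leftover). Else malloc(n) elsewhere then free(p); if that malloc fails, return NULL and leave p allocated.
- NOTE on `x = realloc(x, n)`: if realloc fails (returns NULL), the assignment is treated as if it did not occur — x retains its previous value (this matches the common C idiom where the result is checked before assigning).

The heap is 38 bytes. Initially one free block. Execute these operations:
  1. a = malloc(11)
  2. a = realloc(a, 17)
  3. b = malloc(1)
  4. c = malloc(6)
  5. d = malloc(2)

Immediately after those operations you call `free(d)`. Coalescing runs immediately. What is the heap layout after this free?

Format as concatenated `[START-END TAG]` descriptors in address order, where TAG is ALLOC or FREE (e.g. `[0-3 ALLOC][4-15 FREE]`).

Op 1: a = malloc(11) -> a = 0; heap: [0-10 ALLOC][11-37 FREE]
Op 2: a = realloc(a, 17) -> a = 0; heap: [0-16 ALLOC][17-37 FREE]
Op 3: b = malloc(1) -> b = 17; heap: [0-16 ALLOC][17-17 ALLOC][18-37 FREE]
Op 4: c = malloc(6) -> c = 18; heap: [0-16 ALLOC][17-17 ALLOC][18-23 ALLOC][24-37 FREE]
Op 5: d = malloc(2) -> d = 24; heap: [0-16 ALLOC][17-17 ALLOC][18-23 ALLOC][24-25 ALLOC][26-37 FREE]
free(d): d = 24 -> block [24-25 ALLOC]; mark free, coalesce with adjacent free neighbors -> [0-16 ALLOC][17-17 ALLOC][18-23 ALLOC][24-37 FREE]

Answer: [0-16 ALLOC][17-17 ALLOC][18-23 ALLOC][24-37 FREE]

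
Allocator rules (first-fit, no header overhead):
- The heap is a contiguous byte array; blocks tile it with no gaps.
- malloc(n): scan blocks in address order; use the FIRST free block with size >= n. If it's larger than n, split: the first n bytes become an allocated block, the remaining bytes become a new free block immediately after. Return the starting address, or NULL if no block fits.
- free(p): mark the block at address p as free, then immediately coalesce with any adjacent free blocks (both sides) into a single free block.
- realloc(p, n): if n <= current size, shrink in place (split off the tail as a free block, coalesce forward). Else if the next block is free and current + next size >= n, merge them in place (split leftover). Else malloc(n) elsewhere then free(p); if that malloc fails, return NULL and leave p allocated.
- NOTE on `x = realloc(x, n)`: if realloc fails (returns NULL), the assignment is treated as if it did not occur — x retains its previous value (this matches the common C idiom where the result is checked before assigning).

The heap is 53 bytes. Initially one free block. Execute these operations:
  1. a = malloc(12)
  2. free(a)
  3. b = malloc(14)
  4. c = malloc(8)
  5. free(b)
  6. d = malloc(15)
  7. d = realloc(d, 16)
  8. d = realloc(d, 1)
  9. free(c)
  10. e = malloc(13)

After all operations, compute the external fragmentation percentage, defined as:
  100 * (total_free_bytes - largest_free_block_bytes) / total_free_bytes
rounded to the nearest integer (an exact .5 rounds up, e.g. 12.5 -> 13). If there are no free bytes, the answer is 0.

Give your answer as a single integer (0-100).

Answer: 23

Derivation:
Op 1: a = malloc(12) -> a = 0; heap: [0-11 ALLOC][12-52 FREE]
Op 2: free(a) -> (freed a); heap: [0-52 FREE]
Op 3: b = malloc(14) -> b = 0; heap: [0-13 ALLOC][14-52 FREE]
Op 4: c = malloc(8) -> c = 14; heap: [0-13 ALLOC][14-21 ALLOC][22-52 FREE]
Op 5: free(b) -> (freed b); heap: [0-13 FREE][14-21 ALLOC][22-52 FREE]
Op 6: d = malloc(15) -> d = 22; heap: [0-13 FREE][14-21 ALLOC][22-36 ALLOC][37-52 FREE]
Op 7: d = realloc(d, 16) -> d = 22; heap: [0-13 FREE][14-21 ALLOC][22-37 ALLOC][38-52 FREE]
Op 8: d = realloc(d, 1) -> d = 22; heap: [0-13 FREE][14-21 ALLOC][22-22 ALLOC][23-52 FREE]
Op 9: free(c) -> (freed c); heap: [0-21 FREE][22-22 ALLOC][23-52 FREE]
Op 10: e = malloc(13) -> e = 0; heap: [0-12 ALLOC][13-21 FREE][22-22 ALLOC][23-52 FREE]
Free blocks: [9 30] total_free=39 largest=30 -> 100*(39-30)/39 = 900/39 ≈ 23.077 -> rounds to 23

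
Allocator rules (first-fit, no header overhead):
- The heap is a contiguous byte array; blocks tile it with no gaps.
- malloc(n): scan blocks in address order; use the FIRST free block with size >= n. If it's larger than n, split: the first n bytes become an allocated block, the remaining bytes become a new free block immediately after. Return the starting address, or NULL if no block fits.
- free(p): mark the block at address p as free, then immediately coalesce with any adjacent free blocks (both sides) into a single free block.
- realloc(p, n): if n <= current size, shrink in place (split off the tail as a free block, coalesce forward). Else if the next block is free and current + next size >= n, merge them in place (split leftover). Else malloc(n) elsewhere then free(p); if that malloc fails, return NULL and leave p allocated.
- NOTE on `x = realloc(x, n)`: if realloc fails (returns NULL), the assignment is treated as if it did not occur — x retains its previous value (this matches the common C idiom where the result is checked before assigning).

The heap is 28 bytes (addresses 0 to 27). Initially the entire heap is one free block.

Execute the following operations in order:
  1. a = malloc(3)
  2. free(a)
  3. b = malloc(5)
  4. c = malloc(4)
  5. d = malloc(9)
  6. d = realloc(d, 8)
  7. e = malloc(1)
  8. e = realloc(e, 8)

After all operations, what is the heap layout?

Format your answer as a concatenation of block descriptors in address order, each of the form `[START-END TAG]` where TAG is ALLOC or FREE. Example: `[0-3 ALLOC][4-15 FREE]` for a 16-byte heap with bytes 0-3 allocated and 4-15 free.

Op 1: a = malloc(3) -> a = 0; heap: [0-2 ALLOC][3-27 FREE]
Op 2: free(a) -> (freed a); heap: [0-27 FREE]
Op 3: b = malloc(5) -> b = 0; heap: [0-4 ALLOC][5-27 FREE]
Op 4: c = malloc(4) -> c = 5; heap: [0-4 ALLOC][5-8 ALLOC][9-27 FREE]
Op 5: d = malloc(9) -> d = 9; heap: [0-4 ALLOC][5-8 ALLOC][9-17 ALLOC][18-27 FREE]
Op 6: d = realloc(d, 8) -> d = 9; heap: [0-4 ALLOC][5-8 ALLOC][9-16 ALLOC][17-27 FREE]
Op 7: e = malloc(1) -> e = 17; heap: [0-4 ALLOC][5-8 ALLOC][9-16 ALLOC][17-17 ALLOC][18-27 FREE]
Op 8: e = realloc(e, 8) -> e = 17; heap: [0-4 ALLOC][5-8 ALLOC][9-16 ALLOC][17-24 ALLOC][25-27 FREE]

Answer: [0-4 ALLOC][5-8 ALLOC][9-16 ALLOC][17-24 ALLOC][25-27 FREE]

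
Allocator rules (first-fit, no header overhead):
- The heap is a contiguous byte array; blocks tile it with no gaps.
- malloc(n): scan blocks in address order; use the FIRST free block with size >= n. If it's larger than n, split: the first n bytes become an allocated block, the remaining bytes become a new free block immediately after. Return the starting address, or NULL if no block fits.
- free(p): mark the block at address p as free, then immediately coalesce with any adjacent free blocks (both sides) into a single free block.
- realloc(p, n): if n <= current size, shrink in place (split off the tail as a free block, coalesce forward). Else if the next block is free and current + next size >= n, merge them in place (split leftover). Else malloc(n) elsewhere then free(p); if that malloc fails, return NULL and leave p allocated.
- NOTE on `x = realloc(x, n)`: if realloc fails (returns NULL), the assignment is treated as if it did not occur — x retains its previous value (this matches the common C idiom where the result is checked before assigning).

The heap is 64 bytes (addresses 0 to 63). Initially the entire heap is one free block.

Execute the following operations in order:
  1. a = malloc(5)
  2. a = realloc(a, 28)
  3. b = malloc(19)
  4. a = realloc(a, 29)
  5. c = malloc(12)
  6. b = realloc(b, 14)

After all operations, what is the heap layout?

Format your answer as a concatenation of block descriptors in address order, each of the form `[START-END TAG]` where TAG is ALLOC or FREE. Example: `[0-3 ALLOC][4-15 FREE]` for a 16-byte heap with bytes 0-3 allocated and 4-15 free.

Op 1: a = malloc(5) -> a = 0; heap: [0-4 ALLOC][5-63 FREE]
Op 2: a = realloc(a, 28) -> a = 0; heap: [0-27 ALLOC][28-63 FREE]
Op 3: b = malloc(19) -> b = 28; heap: [0-27 ALLOC][28-46 ALLOC][47-63 FREE]
Op 4: a = realloc(a, 29) -> NULL (a unchanged); heap: [0-27 ALLOC][28-46 ALLOC][47-63 FREE]
Op 5: c = malloc(12) -> c = 47; heap: [0-27 ALLOC][28-46 ALLOC][47-58 ALLOC][59-63 FREE]
Op 6: b = realloc(b, 14) -> b = 28; heap: [0-27 ALLOC][28-41 ALLOC][42-46 FREE][47-58 ALLOC][59-63 FREE]

Answer: [0-27 ALLOC][28-41 ALLOC][42-46 FREE][47-58 ALLOC][59-63 FREE]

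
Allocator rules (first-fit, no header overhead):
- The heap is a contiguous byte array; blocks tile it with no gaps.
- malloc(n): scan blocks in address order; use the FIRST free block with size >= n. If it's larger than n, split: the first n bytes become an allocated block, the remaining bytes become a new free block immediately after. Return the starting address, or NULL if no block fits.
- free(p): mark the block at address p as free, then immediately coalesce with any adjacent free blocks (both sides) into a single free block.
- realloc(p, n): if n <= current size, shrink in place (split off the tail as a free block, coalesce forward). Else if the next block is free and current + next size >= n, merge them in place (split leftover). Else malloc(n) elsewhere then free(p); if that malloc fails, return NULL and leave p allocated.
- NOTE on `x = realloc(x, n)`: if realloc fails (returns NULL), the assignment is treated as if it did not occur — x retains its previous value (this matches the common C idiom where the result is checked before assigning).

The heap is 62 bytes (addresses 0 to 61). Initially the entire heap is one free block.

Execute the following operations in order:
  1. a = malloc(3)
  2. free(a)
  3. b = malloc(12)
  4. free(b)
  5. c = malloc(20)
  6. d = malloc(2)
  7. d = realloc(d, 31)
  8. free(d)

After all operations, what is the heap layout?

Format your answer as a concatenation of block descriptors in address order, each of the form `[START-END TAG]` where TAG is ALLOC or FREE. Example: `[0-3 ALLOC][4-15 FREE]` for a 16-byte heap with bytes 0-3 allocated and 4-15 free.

Answer: [0-19 ALLOC][20-61 FREE]

Derivation:
Op 1: a = malloc(3) -> a = 0; heap: [0-2 ALLOC][3-61 FREE]
Op 2: free(a) -> (freed a); heap: [0-61 FREE]
Op 3: b = malloc(12) -> b = 0; heap: [0-11 ALLOC][12-61 FREE]
Op 4: free(b) -> (freed b); heap: [0-61 FREE]
Op 5: c = malloc(20) -> c = 0; heap: [0-19 ALLOC][20-61 FREE]
Op 6: d = malloc(2) -> d = 20; heap: [0-19 ALLOC][20-21 ALLOC][22-61 FREE]
Op 7: d = realloc(d, 31) -> d = 20; heap: [0-19 ALLOC][20-50 ALLOC][51-61 FREE]
Op 8: free(d) -> (freed d); heap: [0-19 ALLOC][20-61 FREE]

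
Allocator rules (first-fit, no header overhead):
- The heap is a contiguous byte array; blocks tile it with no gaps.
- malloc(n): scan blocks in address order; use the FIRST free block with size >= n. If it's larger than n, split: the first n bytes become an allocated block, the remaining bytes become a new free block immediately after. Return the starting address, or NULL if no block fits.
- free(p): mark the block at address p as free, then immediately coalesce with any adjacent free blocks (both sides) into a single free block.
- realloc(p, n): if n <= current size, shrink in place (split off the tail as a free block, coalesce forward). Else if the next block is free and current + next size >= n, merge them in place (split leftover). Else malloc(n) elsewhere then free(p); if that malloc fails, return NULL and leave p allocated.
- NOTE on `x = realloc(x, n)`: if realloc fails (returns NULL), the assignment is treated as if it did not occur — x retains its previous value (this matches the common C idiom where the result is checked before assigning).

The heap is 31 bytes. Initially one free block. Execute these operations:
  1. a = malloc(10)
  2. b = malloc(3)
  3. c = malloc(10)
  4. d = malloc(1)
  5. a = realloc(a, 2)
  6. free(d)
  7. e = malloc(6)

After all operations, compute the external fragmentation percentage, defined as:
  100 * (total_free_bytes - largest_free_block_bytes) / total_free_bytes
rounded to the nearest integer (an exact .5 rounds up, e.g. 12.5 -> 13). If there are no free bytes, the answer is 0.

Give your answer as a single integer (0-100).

Answer: 20

Derivation:
Op 1: a = malloc(10) -> a = 0; heap: [0-9 ALLOC][10-30 FREE]
Op 2: b = malloc(3) -> b = 10; heap: [0-9 ALLOC][10-12 ALLOC][13-30 FREE]
Op 3: c = malloc(10) -> c = 13; heap: [0-9 ALLOC][10-12 ALLOC][13-22 ALLOC][23-30 FREE]
Op 4: d = malloc(1) -> d = 23; heap: [0-9 ALLOC][10-12 ALLOC][13-22 ALLOC][23-23 ALLOC][24-30 FREE]
Op 5: a = realloc(a, 2) -> a = 0; heap: [0-1 ALLOC][2-9 FREE][10-12 ALLOC][13-22 ALLOC][23-23 ALLOC][24-30 FREE]
Op 6: free(d) -> (freed d); heap: [0-1 ALLOC][2-9 FREE][10-12 ALLOC][13-22 ALLOC][23-30 FREE]
Op 7: e = malloc(6) -> e = 2; heap: [0-1 ALLOC][2-7 ALLOC][8-9 FREE][10-12 ALLOC][13-22 ALLOC][23-30 FREE]
Free blocks: [2 8] total_free=10 largest=8 -> 100*(10-8)/10 = 200/10 = 20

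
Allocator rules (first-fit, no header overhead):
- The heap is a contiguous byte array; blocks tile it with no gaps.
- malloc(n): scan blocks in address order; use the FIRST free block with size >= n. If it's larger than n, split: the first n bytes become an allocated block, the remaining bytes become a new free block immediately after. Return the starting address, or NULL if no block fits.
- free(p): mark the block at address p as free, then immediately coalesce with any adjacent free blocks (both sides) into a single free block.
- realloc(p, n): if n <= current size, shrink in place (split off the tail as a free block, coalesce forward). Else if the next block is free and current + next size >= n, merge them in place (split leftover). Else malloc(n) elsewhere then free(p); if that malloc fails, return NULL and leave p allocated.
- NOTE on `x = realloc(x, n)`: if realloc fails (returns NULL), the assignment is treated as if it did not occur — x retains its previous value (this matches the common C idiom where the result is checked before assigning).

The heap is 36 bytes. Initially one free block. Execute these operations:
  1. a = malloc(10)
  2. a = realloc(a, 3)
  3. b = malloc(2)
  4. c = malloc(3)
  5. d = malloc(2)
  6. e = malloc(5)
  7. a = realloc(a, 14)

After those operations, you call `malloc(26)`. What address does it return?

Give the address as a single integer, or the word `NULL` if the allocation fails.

Op 1: a = malloc(10) -> a = 0; heap: [0-9 ALLOC][10-35 FREE]
Op 2: a = realloc(a, 3) -> a = 0; heap: [0-2 ALLOC][3-35 FREE]
Op 3: b = malloc(2) -> b = 3; heap: [0-2 ALLOC][3-4 ALLOC][5-35 FREE]
Op 4: c = malloc(3) -> c = 5; heap: [0-2 ALLOC][3-4 ALLOC][5-7 ALLOC][8-35 FREE]
Op 5: d = malloc(2) -> d = 8; heap: [0-2 ALLOC][3-4 ALLOC][5-7 ALLOC][8-9 ALLOC][10-35 FREE]
Op 6: e = malloc(5) -> e = 10; heap: [0-2 ALLOC][3-4 ALLOC][5-7 ALLOC][8-9 ALLOC][10-14 ALLOC][15-35 FREE]
Op 7: a = realloc(a, 14) -> a = 15; heap: [0-2 FREE][3-4 ALLOC][5-7 ALLOC][8-9 ALLOC][10-14 ALLOC][15-28 ALLOC][29-35 FREE]
malloc(26): first-fit scan over [0-2 FREE][3-4 ALLOC][5-7 ALLOC][8-9 ALLOC][10-14 ALLOC][15-28 ALLOC][29-35 FREE] -> NULL

Answer: NULL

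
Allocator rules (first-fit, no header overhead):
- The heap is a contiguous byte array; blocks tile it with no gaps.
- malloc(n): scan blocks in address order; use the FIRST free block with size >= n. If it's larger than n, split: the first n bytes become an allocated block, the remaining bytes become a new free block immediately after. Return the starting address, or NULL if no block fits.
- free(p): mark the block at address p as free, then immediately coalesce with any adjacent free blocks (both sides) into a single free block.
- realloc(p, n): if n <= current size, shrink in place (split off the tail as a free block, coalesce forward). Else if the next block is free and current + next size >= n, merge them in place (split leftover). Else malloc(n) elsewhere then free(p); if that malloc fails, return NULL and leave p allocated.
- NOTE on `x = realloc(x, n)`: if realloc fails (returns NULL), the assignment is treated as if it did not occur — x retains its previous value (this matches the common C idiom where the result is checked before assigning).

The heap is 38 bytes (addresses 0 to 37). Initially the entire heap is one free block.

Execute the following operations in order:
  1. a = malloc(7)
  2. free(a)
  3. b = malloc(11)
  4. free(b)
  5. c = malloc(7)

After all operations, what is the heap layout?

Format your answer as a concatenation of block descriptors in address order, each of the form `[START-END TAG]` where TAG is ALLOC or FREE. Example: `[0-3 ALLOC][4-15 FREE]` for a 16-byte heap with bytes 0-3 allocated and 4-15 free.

Answer: [0-6 ALLOC][7-37 FREE]

Derivation:
Op 1: a = malloc(7) -> a = 0; heap: [0-6 ALLOC][7-37 FREE]
Op 2: free(a) -> (freed a); heap: [0-37 FREE]
Op 3: b = malloc(11) -> b = 0; heap: [0-10 ALLOC][11-37 FREE]
Op 4: free(b) -> (freed b); heap: [0-37 FREE]
Op 5: c = malloc(7) -> c = 0; heap: [0-6 ALLOC][7-37 FREE]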